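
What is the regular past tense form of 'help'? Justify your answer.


Apply rule: Add -ed. 'help' becomes 'helped'.

helped


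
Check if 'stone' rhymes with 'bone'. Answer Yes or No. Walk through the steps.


Rime (stressed vowel + following sounds) of 'stone': -one = /oʊn/
Rime of 'bone': -one = /oʊn/
/oʊn/ and /oʊn/ are the same ending sound, so the words rhyme.

Yes


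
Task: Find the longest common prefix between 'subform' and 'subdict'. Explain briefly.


Compare from the start: 3 characters match: 'sub'. Mismatch at position 4: 'f' vs 'd'.

sub


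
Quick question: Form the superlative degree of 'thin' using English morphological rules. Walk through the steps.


Apply superlative formation (double final consonant, add -est): 'thin' -> 'thinnest'.

thinnest


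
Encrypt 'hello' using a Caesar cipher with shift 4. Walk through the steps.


Shift each letter by 4: h -> l, e -> i, l -> p, l -> p, o -> s. Result: 'lipps'.

lipps


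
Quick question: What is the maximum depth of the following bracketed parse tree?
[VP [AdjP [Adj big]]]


Count bracket nesting levels:
'[' at pos 0: depth = 1
'[' at pos 4: depth = 2
'[' at pos 10: depth = 3
Maximum depth reached: 3

3


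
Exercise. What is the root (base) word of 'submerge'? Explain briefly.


Remove prefix 'sub' from 'submerge' to get root 'merge'.

merge


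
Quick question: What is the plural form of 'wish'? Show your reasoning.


Apply rule: Add -es (sibilant/fricative ending). 'wish' becomes 'wishes'.

wishes


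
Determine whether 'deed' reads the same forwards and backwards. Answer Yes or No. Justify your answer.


Forward: 'deed'
Reversed: 'deed'
They are identical.

Yes


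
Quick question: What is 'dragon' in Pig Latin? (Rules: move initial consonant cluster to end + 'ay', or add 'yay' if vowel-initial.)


'dragon': move consonant cluster 'dr' to end and add 'ay': 'agondray'.

agondray


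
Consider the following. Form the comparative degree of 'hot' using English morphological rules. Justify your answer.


Apply comparative formation (double final consonant, add -er): 'hot' -> 'hotter'.

hotter


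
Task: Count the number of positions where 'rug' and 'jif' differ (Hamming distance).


Alignment:
Position 1: 'r' vs 'j' = DIFFER
Position 2: 'u' vs 'i' = DIFFER
Position 3: 'g' vs 'f' = DIFFER
Total differences: 3

3


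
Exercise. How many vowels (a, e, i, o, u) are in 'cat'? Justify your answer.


Vowels in 'cat': a = 1 vowels.

1


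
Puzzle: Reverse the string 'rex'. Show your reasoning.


Reverse 'rex' character by character: 'xer'.

xer


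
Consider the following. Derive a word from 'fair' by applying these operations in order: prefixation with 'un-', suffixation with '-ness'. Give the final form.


Step 1: Add prefix 'un-' to 'fair' = 'unfair'
Step 2: Add suffix '-ness' to 'unfair' = 'unfairness'

unfairness


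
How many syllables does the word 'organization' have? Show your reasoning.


Break 'organization' into syllables: or-gan-i-za-tion -> or | gan | i | za | tion = 5 syllables

5 syllables


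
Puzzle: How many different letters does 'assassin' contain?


Unique letters in 'assassin': {a, i, n, s} = 4 distinct letters.

4


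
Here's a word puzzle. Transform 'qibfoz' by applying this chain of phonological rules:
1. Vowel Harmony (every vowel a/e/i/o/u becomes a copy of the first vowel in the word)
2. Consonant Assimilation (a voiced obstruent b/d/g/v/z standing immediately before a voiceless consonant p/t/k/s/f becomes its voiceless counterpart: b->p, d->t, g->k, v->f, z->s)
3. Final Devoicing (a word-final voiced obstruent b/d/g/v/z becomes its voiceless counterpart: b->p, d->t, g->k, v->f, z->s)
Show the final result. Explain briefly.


Starting form: 'qibfoz'
Rule 1: Vowel Harmony: all vowels become 'i' (matching first vowel). 'qibfoz' -> 'qibfiz'
Rule 2: Consonant Assimilation: voiced obstruent before voiceless consonant becomes voiceless ('bf' -> 'pf'). 'qibfiz' -> 'qipfiz'
Rule 3: Final Devoicing: word-final voiced obstruent 'z' becomes voiceless 's'. 'qipfiz' -> 'qipfis'
Final form: 'qipfis'

qipfis


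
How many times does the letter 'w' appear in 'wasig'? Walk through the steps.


Letter 'w' in 'wasig': found at position(s) 1 = 1 occurrence(s).

1


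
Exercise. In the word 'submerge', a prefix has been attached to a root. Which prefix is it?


The word 'submerge' = 'sub' (prefix) + 'merge' (root). The prefix is 'sub'.

sub


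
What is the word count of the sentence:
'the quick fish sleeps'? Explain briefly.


Split into words: the | quick | fish | sleeps = 4 words.

4


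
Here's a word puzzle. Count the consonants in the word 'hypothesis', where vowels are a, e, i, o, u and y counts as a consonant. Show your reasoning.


Consonants in 'hypothesis': h, y, p, t, h, s, s = 7 consonants.

7


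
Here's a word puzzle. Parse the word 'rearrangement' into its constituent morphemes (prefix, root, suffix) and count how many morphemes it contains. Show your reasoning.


Step 1: Identify prefix: 're' (meaning: again)
Step 2: Identify root: 'arrange'
Step 3: Identify suffix(es): 'ment'
Decomposition: re- (prefix: again) + arrange (root) + -ment (suffix: action/result)
Total morphemes: 3

3 morphemes (re- (prefix: again) + arrange (root) + -ment (suffix: action/result))


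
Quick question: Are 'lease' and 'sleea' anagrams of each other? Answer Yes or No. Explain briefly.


Sorted letters of 'lease': 'aeels'
Sorted letters of 'sleea': 'aeels'
They match.

Yes


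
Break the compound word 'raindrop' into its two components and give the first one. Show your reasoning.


Split 'raindrop' into 'rain' + 'drop'. The first part is 'rain'.

rain


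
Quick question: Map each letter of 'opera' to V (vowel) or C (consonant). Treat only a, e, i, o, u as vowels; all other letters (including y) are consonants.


Letter mapping: o = V, p = C, e = V, r = C, a = V.

VCVCV


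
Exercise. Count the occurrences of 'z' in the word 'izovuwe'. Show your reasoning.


Letter 'z' in 'izovuwe': found at position(s) 2 = 1 occurrence(s).

1


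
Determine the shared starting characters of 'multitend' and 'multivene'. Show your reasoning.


Compare from the start: 5 characters match: 'multi'. Mismatch at position 6: 't' vs 'v'.

multi


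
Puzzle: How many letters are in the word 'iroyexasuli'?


Spell out 'iroyexasuli' and number each letter: i(1), r(2), o(3), y(4), e(5), x(6), a(7), s(8), u(9), l(10), i(11). Total: 11 letters.

11


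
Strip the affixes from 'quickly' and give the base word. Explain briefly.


Remove suffix '-ly' from 'quickly' to get root 'quick'.

quick


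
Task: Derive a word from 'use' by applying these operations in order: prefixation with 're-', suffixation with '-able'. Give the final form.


Step 1: Add prefix 're-' to 'use' = 'reuse'
Step 2: Add suffix '-able' to 'reuse' = 'reusable'

reusable


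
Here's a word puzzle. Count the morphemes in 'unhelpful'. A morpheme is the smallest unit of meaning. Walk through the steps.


Decomposition: un- (prefix) + help (root) + -ful (suffix) = 3 morpheme(s)

3 morphemes


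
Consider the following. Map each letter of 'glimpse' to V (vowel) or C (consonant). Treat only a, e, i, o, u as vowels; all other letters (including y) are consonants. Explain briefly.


Letter mapping: g = C, l = C, i = V, m = C, p = C, s = C, e = V.

CCVCCCV


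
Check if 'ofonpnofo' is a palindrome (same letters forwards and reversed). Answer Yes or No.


Forward: 'ofonpnofo'
Reversed: 'ofonpnofo'
They are identical.

Yes


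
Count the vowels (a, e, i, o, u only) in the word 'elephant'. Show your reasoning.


Vowels in 'elephant': e, e, a = 3 vowels.

3


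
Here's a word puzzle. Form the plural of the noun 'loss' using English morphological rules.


Apply rule: Add -es (sibilant/fricative ending). 'loss' becomes 'losses'.

losses


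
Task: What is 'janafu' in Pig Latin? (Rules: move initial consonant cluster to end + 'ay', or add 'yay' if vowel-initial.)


'janafu': move consonant cluster 'j' to end and add 'ay': 'anafujay'.

anafujay


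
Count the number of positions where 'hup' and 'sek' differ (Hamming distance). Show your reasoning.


Alignment:
Position 1: 'h' vs 's' = DIFFER
Position 2: 'u' vs 'e' = DIFFER
Position 3: 'p' vs 'k' = DIFFER
Total differences: 3

3


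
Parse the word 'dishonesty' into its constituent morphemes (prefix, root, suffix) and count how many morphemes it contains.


Step 1: Identify prefix: 'dis' (meaning: not/apart)
Step 2: Identify root: 'honest'
Step 3: Identify suffix(es): 'y'
Decomposition: dis- (prefix: not/apart) + honest (root) + -y (suffix: quality)
Total morphemes: 3

3 morphemes (dis- (prefix: not/apart) + honest (root) + -y (suffix: quality))


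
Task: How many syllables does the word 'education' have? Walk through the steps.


Break 'education' into syllables: ed-u-ca-tion -> ed | u | ca | tion = 4 syllables

4 syllables


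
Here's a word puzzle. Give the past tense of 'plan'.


Apply rule: Double final consonant and add -ed. 'plan' becomes 'planned'.

planned


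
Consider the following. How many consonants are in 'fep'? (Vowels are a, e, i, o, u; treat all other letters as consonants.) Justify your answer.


Consonants in 'fep': f, p = 2 consonants.

2


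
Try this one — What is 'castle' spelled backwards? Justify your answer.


Reverse 'castle' character by character: 'eltsac'.

eltsac


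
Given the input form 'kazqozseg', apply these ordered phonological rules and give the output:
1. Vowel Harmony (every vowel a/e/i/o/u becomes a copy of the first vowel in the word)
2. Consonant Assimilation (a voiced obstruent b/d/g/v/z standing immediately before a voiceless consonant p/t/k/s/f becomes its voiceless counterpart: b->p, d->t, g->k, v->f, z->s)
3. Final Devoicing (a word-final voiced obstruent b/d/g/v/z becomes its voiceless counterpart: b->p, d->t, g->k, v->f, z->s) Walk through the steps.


Starting form: 'kazqozseg'
Rule 1: Vowel Harmony: all vowels become 'a' (matching first vowel). 'kazqozseg' -> 'kazqazsag'
Rule 2: Consonant Assimilation: voiced obstruent before voiceless consonant becomes voiceless ('zs' -> 'ss'). 'kazqazsag' -> 'kazqassag'
Rule 3: Final Devoicing: word-final voiced obstruent 'g' becomes voiceless 'k'. 'kazqassag' -> 'kazqassak'
Final form: 'kazqassak'

kazqassak


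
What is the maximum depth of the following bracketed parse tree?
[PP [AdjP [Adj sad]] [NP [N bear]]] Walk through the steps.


Count bracket nesting levels:
'[' at pos 0: depth = 1
'[' at pos 4: depth = 2
'[' at pos 10: depth = 3
'[' at pos 21: depth = 2
'[' at pos 25: depth = 3
Maximum depth reached: 3

3


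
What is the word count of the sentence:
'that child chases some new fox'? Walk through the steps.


Split into words: that | child | chases | some | new | fox = 6 words.

6


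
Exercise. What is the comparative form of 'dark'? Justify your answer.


Apply comparative formation (add -er): 'dark' -> 'darker'.

darker


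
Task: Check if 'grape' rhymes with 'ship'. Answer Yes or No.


Rime (stressed vowel + following sounds) of 'grape': -ape = /eɪp/
Rime of 'ship': -ip = /ɪp/
/eɪp/ and /ɪp/ are different ending sounds, so the words do not rhyme.

No


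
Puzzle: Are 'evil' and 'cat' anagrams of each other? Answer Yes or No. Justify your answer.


Sorted letters of 'evil': 'eilv'
Sorted letters of 'cat': 'act'
They do not match.

No


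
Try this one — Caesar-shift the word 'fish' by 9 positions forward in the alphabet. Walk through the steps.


Shift each letter by 9: f -> o, i -> r, s -> b, h -> q. Result: 'orbq'.

orbq


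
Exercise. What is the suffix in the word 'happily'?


The word 'happily' = 'happy' (root) + '-ly' (suffix). The suffix is '-ly'.

ly


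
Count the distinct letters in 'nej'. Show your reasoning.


Unique letters in 'nej': {e, j, n} = 3 distinct letters.

3


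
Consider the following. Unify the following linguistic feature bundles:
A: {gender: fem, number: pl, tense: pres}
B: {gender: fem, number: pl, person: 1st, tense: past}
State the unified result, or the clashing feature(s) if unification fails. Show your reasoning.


Compare features:
gender: A=fem vs B=fem -> unified: fem
number: A=pl vs B=pl -> unified: pl
person: A=_ vs B=1st -> unified: 1st
tense: A=pres vs B=past -> CLASH
Clash detected on feature 'tense' (pres vs past); unification fails.

CLASH on 'tense' (pres vs past)


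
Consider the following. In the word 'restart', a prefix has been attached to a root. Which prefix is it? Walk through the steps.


The word 'restart' = 're' (prefix) + 'start' (root). The prefix is 're'.

re


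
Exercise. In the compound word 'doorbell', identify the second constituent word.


Split 'doorbell' into 'door' + 'bell'. The second part is 'bell'.

bell


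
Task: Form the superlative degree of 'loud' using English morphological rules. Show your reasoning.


Apply superlative formation (add -est): 'loud' -> 'loudest'.

loudest


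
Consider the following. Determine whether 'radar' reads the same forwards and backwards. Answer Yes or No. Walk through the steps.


Forward: 'radar'
Reversed: 'radar'
They are identical.

Yes


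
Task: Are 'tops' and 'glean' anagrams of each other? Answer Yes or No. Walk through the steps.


Sorted letters of 'tops': 'opst'
Sorted letters of 'glean': 'aegln'
They do not match.

No


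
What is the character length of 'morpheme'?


Spell out 'morpheme' and number each letter: m(1), o(2), r(3), p(4), h(5), e(6), m(7), e(8). Total: 8 letters.

8


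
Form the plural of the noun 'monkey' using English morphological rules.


Apply rule: Add -s. 'monkey' becomes 'monkeys'.

monkeys


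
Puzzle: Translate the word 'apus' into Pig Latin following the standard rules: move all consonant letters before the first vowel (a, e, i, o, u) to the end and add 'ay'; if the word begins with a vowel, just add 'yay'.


'apus' starts with a vowel, so add 'yay': 'apusyay'.

apusyay


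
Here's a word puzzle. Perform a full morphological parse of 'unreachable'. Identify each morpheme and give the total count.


Step 1: Identify prefix: 'un' (meaning: not/reverse)
Step 2: Identify root: 'reach'
Step 3: Identify suffix(es): 'able'
Decomposition: un- (prefix: not/reverse) + reach (root) + -able (suffix: capable of)
Total morphemes: 3

3 morphemes (un- (prefix: not/reverse) + reach (root) + -able (suffix: capable of))


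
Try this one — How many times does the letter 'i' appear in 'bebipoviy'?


Letter 'i' in 'bebipoviy': found at position(s) 4, 8 = 2 occurrence(s).

2


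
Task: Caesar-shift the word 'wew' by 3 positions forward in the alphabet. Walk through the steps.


Shift each letter by 3: w -> z, e -> h, w -> z. Result: 'zhz'.

zhz


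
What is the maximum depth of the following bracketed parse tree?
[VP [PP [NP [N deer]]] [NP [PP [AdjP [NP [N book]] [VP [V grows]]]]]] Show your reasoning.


Count bracket nesting levels:
'[' at pos 0: depth = 1
'[' at pos 4: depth = 2
'[' at pos 8: depth = 3
'[' at pos 12: depth = 4
'[' at pos 23: depth = 2
'[' at pos 27: depth = 3
'[' at pos 31: depth = 4
'[' at pos 37: depth = 5
'[' at pos 41: depth = 6
'[' at pos 51: depth = 5
'[' at pos 55: depth = 6
Maximum depth reached: 6

6


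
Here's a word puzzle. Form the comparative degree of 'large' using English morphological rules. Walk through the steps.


Apply comparative formation (ends in e: add -r): 'large' -> 'larger'.

larger


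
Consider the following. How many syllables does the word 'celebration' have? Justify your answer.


Break 'celebration' into syllables: cel-e-bra-tion -> cel | e | bra | tion = 4 syllables

4 syllables


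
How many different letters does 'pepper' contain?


Unique letters in 'pepper': {e, p, r} = 3 distinct letters.

3


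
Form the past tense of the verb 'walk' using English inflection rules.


Apply rule: Add -ed. 'walk' becomes 'walked'.

walked


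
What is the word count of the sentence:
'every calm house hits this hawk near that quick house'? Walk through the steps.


Split into words: every | calm | house | hits | this | hawk | near | that | quick | house = 10 words.

10


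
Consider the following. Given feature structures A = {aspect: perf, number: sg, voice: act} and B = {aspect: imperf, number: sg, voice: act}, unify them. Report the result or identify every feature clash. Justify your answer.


Compare features:
aspect: A=perf vs B=imperf -> CLASH
number: A=sg vs B=sg -> unified: sg
voice: A=act vs B=act -> unified: act
Clash detected on feature 'aspect' (perf vs imperf); unification fails.

CLASH on 'aspect' (perf vs imperf)


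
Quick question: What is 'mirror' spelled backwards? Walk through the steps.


Reverse 'mirror' character by character: 'rorrim'.

rorrim


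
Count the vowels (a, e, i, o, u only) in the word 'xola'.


Vowels in 'xola': o, a = 2 vowels.

2


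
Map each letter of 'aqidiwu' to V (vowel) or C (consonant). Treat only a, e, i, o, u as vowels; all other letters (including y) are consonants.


Letter mapping: a = V, q = C, i = V, d = C, i = V, w = C, u = V.

VCVCVCV


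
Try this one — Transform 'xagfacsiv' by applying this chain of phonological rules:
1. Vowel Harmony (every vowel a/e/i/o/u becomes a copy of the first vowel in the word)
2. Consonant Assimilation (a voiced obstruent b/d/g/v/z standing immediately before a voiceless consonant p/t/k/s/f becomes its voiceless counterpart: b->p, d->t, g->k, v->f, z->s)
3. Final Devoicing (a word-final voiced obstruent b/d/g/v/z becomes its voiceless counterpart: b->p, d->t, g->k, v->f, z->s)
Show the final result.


Starting form: 'xagfacsiv'
Rule 1: Vowel Harmony: all vowels become 'a' (matching first vowel). 'xagfacsiv' -> 'xagfacsav'
Rule 2: Consonant Assimilation: voiced obstruent before voiceless consonant becomes voiceless ('gf' -> 'kf'). 'xagfacsav' -> 'xakfacsav'
Rule 3: Final Devoicing: word-final voiced obstruent 'v' becomes voiceless 'f'. 'xakfacsav' -> 'xakfacsaf'
Final form: 'xakfacsaf'

xakfacsaf


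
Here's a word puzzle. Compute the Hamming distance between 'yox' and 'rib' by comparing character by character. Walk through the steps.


Alignment:
Position 1: 'y' vs 'r' = DIFFER
Position 2: 'o' vs 'i' = DIFFER
Position 3: 'x' vs 'b' = DIFFER
Total differences: 3

3


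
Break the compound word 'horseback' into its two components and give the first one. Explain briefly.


Split 'horseback' into 'horse' + 'back'. The first part is 'horse'.

horse


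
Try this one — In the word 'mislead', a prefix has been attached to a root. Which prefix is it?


The word 'mislead' = 'mis' (prefix) + 'lead' (root). The prefix is 'mis'.

mis


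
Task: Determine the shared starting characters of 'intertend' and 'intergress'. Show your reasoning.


Compare from the start: 5 characters match: 'inter'. Mismatch at position 6: 't' vs 'g'.

inter


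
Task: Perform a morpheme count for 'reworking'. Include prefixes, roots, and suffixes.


Decomposition: re- (prefix) + work (root) + -ing (suffix) = 3 morpheme(s)

3 morphemes


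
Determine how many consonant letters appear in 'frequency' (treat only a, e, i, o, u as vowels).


Consonants in 'frequency': f, r, q, n, c, y = 6 consonants.

6


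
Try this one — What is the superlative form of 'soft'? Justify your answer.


Apply superlative formation (add -est): 'soft' -> 'softest'.

softest


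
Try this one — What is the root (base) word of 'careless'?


Remove suffix '-less' from 'careless' to get root 'care'.

care


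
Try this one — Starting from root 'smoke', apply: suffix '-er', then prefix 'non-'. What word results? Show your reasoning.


Step 1: Add suffix '-er' to 'smoke' = 'smoker'
Step 2: Add prefix 'non-' to 'smoker' = 'nonsmoker'

nonsmoker


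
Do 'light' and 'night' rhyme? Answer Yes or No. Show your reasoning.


Rime (stressed vowel + following sounds) of 'light': -ight = /aɪt/
Rime of 'night': -ight = /aɪt/
/aɪt/ and /aɪt/ are the same ending sound, so the words rhyme.

Yes


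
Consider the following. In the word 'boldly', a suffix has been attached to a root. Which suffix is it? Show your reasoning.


The word 'boldly' = 'bold' (root) + '-ly' (suffix). The suffix is '-ly'.

ly


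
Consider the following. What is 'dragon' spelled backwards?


Reverse 'dragon' character by character: 'nogard'.

nogard


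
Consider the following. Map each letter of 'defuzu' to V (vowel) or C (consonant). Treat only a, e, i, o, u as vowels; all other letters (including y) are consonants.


Letter mapping: d = C, e = V, f = C, u = V, z = C, u = V.

CVCVCV


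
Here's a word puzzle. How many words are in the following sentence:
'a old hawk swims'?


Split into words: a | old | hawk | swims = 4 words.

4


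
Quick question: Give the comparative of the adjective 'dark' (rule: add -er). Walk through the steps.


Apply comparative formation (add -er): 'dark' -> 'darker'.

darker


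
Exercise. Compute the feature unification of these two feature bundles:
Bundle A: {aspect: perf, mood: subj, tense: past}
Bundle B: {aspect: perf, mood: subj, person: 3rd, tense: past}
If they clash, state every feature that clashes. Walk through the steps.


Compare features:
aspect: A=perf vs B=perf -> unified: perf
mood: A=subj vs B=subj -> unified: subj
person: A=_ vs B=3rd -> unified: 3rd
tense: A=past vs B=past -> unified: past
No clashes found.

Unified: {aspect: perf, mood: subj, person: 3rd, tense: past}


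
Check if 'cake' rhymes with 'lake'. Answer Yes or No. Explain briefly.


Rime (stressed vowel + following sounds) of 'cake': -ake = /eɪk/
Rime of 'lake': -ake = /eɪk/
/eɪk/ and /eɪk/ are the same ending sound, so the words rhyme.

Yes


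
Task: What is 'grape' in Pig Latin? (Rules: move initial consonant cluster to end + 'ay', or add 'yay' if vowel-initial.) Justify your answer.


'grape': move consonant cluster 'gr' to end and add 'ay': 'apegray'.

apegray


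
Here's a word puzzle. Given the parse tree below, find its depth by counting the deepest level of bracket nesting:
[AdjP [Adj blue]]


Count bracket nesting levels:
'[' at pos 0: depth = 1
'[' at pos 6: depth = 2
Maximum depth reached: 2

2


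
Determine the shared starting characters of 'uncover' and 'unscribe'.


Compare from the start: 2 characters match: 'un'. Mismatch at position 3: 'c' vs 's'.

un


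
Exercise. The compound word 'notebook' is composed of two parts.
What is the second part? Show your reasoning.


Split 'notebook' into 'note' + 'book'. The second part is 'book'.

book


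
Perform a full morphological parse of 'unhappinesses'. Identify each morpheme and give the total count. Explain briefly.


Step 1: Identify prefix: 'un' (meaning: not/reverse)
Step 2: Identify root: 'happy'
Step 3: Identify suffix(es): 'ness, es'
Decomposition: un- (prefix: not/reverse) + happy (root) + -ness (suffix: state of) + -es (plural)
Total morphemes: 4

4 morphemes (un- (prefix: not/reverse) + happy (root) + -ness (suffix: state of) + -es (plural))


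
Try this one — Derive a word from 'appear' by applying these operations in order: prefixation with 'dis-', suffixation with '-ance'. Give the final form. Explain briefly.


Step 1: Add prefix 'dis-' to 'appear' = 'disappear'
Step 2: Add suffix '-ance' to 'disappear' = 'disappearance'

disappearance


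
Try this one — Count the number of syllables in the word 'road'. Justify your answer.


Break 'road' into syllables: road -> road = 1 syllable

1 syllable


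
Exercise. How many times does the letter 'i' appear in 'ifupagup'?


Letter 'i' in 'ifupagup': found at position(s) 1 = 1 occurrence(s).

1


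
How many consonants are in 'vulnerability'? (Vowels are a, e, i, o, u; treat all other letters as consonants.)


Consonants in 'vulnerability': v, l, n, r, b, l, t, y = 8 consonants.

8


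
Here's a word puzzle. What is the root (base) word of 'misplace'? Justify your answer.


Remove prefix 'mis' from 'misplace' to get root 'place'.

place


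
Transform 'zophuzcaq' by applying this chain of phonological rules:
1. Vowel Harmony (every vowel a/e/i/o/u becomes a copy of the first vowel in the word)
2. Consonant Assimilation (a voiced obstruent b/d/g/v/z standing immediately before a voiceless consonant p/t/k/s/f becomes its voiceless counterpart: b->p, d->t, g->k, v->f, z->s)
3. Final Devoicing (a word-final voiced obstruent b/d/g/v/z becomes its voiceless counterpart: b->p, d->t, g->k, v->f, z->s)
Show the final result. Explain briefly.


Starting form: 'zophuzcaq'
Rule 1: Vowel Harmony: all vowels become 'o' (matching first vowel). 'zophuzcaq' -> 'zophozcoq'
Rule 2: Consonant Assimilation: no voiced obstruent (b/d/g/v/z) stands immediately before a voiceless consonant (p/t/k/s/f). No change.
Rule 3: Final Devoicing: final consonant 'q' is not one of the voiced obstruents b/d/g/v/z. No change.
Final form: 'zophozcoq'

zophozcoq


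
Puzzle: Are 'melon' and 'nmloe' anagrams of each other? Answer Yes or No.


Sorted letters of 'melon': 'elmno'
Sorted letters of 'nmloe': 'elmno'
They match.

Yes


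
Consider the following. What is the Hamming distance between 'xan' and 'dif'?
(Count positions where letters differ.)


Alignment:
Position 1: 'x' vs 'd' = DIFFER
Position 2: 'a' vs 'i' = DIFFER
Position 3: 'n' vs 'f' = DIFFER
Total differences: 3

3


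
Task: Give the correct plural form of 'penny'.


Apply rule: Change -y to -ies (consonant + y). 'penny' becomes 'pennies'.

pennies


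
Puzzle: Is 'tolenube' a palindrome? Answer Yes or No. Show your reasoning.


Forward: 'tolenube'
Reversed: 'ebunelot'
They differ.

No


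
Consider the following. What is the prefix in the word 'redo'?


The word 'redo' = 're' (prefix) + 'do' (root). The prefix is 're'.

re


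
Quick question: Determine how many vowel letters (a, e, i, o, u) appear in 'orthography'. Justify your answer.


Vowels in 'orthography': o, o, a = 3 vowels.

3


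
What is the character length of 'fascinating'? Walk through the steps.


Spell out 'fascinating' and number each letter: f(1), a(2), s(3), c(4), i(5), n(6), a(7), t(8), i(9), n(10), g(11). Total: 11 letters.

11


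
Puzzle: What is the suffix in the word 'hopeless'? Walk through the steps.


The word 'hopeless' = 'hope' (root) + '-less' (suffix). The suffix is '-less'.

less


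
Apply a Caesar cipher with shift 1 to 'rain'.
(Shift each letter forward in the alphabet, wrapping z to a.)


Shift each letter by 1: r -> s, a -> b, i -> j, n -> o. Result: 'sbjo'.

sbjo


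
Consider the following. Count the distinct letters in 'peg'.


Unique letters in 'peg': {e, g, p} = 3 distinct letters.

3


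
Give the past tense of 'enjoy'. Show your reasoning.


Apply rule: Add -ed. 'enjoy' becomes 'enjoyed'.

enjoyed


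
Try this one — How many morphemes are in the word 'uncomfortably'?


Decomposition: un- (prefix) + comfort (root) + -able (suffix) + -ly (suffix) = 4 morpheme(s)

4 morphemes


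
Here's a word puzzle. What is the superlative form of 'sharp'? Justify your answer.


Apply superlative formation (add -est): 'sharp' -> 'sharpest'.

sharpest


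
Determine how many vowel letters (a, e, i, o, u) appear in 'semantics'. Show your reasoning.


Vowels in 'semantics': e, a, i = 3 vowels.

3


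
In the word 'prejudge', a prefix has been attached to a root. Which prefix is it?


The word 'prejudge' = 'pre' (prefix) + 'judge' (root). The prefix is 'pre'.

pre


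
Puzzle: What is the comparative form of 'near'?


Apply comparative formation (add -er): 'near' -> 'nearer'.

nearer


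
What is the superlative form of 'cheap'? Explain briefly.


Apply superlative formation (add -est): 'cheap' -> 'cheapest'.

cheapest


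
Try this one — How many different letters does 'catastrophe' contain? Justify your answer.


Unique letters in 'catastrophe': {a, c, e, h, o, p, r, s, t} = 9 distinct letters.

9


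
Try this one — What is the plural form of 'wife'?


Apply rule: Change -fe to -ves. 'wife' becomes 'wives'.

wives


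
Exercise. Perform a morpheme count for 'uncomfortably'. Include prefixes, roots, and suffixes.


Decomposition: un- (prefix) + comfort (root) + -able (suffix) + -ly (suffix) = 4 morpheme(s)

4 morphemes


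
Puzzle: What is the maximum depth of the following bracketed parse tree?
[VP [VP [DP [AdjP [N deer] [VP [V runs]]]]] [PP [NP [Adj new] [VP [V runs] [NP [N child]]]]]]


Count bracket nesting levels:
'[' at pos 0: depth = 1
'[' at pos 4: depth = 2
'[' at pos 8: depth = 3
'[' at pos 12: depth = 4
'[' at pos 18: depth = 5
'[' at pos 27: depth = 5
'[' at pos 31: depth = 6
'[' at pos 44: depth = 2
'[' at pos 48: depth = 3
'[' at pos 52: depth = 4
'[' at pos 62: depth = 4
'[' at pos 66: depth = 5
'[' at pos 75: depth = 5
'[' at pos 79: depth = 6
Maximum depth reached: 6

6


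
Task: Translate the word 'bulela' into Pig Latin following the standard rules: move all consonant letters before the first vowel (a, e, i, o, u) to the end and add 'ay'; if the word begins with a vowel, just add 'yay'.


'bulela': move consonant cluster 'b' to end and add 'ay': 'ulelabay'.

ulelabay


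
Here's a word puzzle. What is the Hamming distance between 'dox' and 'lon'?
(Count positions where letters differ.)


Alignment:
Position 1: 'd' vs 'l' = DIFFER
Position 2: 'o' vs 'o' = match
Position 3: 'x' vs 'n' = DIFFER
Total differences: 2

2


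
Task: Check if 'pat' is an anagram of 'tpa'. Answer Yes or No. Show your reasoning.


Sorted letters of 'pat': 'apt'
Sorted letters of 'tpa': 'apt'
They match.

Yes


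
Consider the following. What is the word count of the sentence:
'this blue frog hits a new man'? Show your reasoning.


Split into words: this | blue | frog | hits | a | new | man = 7 words.

7


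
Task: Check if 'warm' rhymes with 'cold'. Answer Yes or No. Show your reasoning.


Rime (stressed vowel + following sounds) of 'warm': -arm = /ɔːrm/
Rime of 'cold': -old = /oʊld/
/ɔːrm/ and /oʊld/ are different ending sounds, so the words do not rhyme.

No


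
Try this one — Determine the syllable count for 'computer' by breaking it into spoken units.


Break 'computer' into syllables: com-pu-ter -> com | pu | ter = 3 syllables

3 syllables


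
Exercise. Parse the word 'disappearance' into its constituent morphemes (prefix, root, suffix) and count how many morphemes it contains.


Step 1: Identify prefix: 'dis' (meaning: not/apart)
Step 2: Identify root: 'appear'
Step 3: Identify suffix(es): 'ance'
Decomposition: dis- (prefix: not/apart) + appear (root) + -ance (suffix: state/act)
Total morphemes: 3

3 morphemes (dis- (prefix: not/apart) + appear (root) + -ance (suffix: state/act))


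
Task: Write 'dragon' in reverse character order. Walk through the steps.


Reverse 'dragon' character by character: 'nogard'.

nogard


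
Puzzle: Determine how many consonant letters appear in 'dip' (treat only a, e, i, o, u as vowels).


Consonants in 'dip': d, p = 2 consonants.

2


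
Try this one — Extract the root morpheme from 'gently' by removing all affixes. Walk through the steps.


Remove suffix '-ly' from 'gently' to get root 'gentle'.

gentle


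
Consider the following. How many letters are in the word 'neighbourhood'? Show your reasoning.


Spell out 'neighbourhood' and number each letter: n(1), e(2), i(3), g(4), h(5), b(6), o(7), u(8), r(9), h(10), o(11), o(12), d(13). Total: 13 letters.

13


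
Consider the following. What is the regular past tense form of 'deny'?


Apply rule: Change -y to -ied. 'deny' becomes 'denied'.

denied


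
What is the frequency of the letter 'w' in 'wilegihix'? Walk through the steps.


Letter 'w' in 'wilegihix': found at position(s) 1 = 1 occurrence(s).

1


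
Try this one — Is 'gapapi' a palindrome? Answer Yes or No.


Forward: 'gapapi'
Reversed: 'ipapag'
They differ.

No


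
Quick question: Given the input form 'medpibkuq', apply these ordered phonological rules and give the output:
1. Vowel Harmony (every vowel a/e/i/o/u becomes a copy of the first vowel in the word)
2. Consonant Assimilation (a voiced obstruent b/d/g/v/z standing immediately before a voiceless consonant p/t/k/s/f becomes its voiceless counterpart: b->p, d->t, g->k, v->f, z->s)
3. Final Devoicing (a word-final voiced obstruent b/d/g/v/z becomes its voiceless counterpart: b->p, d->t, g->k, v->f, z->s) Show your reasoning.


Starting form: 'medpibkuq'
Rule 1: Vowel Harmony: all vowels become 'e' (matching first vowel). 'medpibkuq' -> 'medpebkeq'
Rule 2: Consonant Assimilation: voiced obstruent before voiceless consonant becomes voiceless ('dp' -> 'tp', 'bk' -> 'pk'). 'medpebkeq' -> 'metpepkeq'
Rule 3: Final Devoicing: final consonant 'q' is not one of the voiced obstruents b/d/g/v/z. No change.
Final form: 'metpepkeq'

metpepkeq


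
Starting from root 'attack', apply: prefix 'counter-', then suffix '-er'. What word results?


Step 1: Add prefix 'counter-' to 'attack' = 'counterattack'
Step 2: Add suffix '-er' to 'counterattack' = 'counterattacker'

counterattacker


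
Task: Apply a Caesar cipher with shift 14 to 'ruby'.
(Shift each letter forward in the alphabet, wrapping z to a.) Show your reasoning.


Shift each letter by 14: r -> f, u -> i, b -> p, y -> m. Result: 'fipm'.

fipm


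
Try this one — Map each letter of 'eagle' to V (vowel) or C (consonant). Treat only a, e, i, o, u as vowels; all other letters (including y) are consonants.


Letter mapping: e = V, a = V, g = C, l = C, e = V.

VVCCV


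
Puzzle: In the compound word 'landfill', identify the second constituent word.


Split 'landfill' into 'land' + 'fill'. The second part is 'fill'.

fill


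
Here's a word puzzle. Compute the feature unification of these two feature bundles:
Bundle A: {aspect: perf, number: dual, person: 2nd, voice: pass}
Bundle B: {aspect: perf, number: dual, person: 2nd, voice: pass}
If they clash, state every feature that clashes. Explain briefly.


Compare features:
aspect: A=perf vs B=perf -> unified: perf
number: A=dual vs B=dual -> unified: dual
person: A=2nd vs B=2nd -> unified: 2nd
voice: A=pass vs B=pass -> unified: pass
No clashes found.

Unified: {aspect: perf, number: dual, person: 2nd, voice: pass}


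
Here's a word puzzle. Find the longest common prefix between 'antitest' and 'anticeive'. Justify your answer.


Compare from the start: 4 characters match: 'anti'. Mismatch at position 5: 't' vs 'c'.

anti


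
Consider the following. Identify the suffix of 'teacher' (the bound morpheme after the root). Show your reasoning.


The word 'teacher' = 'teach' (root) + '-er' (suffix). The suffix is '-er'.

er


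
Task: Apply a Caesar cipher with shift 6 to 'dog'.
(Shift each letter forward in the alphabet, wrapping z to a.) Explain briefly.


Shift each letter by 6: d -> j, o -> u, g -> m. Result: 'jum'.

jum


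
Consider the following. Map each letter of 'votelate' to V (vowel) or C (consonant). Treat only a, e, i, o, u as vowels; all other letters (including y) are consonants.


Letter mapping: v = C, o = V, t = C, e = V, l = C, a = V, t = C, e = V.

CVCVCVCV


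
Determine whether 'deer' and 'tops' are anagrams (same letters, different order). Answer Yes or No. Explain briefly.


Sorted letters of 'deer': 'deer'
Sorted letters of 'tops': 'opst'
They do not match.

No


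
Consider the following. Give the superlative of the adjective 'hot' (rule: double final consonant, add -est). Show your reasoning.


Apply superlative formation (double final consonant, add -est): 'hot' -> 'hottest'.

hottest


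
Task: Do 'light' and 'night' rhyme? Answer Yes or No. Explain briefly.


Rime (stressed vowel + following sounds) of 'light': -ight = /aɪt/
Rime of 'night': -ight = /aɪt/
/aɪt/ and /aɪt/ are the same ending sound, so the words rhyme.

Yes


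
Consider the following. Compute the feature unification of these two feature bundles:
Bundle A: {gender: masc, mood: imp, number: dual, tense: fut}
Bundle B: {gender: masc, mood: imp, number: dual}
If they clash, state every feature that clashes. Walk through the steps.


Compare features:
gender: A=masc vs B=masc -> unified: masc
mood: A=imp vs B=imp -> unified: imp
number: A=dual vs B=dual -> unified: dual
tense: A=fut vs B=_ -> unified: fut
No clashes found.

Unified: {gender: masc, mood: imp, number: dual, tense: fut}


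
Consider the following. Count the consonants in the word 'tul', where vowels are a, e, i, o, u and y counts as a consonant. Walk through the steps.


Consonants in 'tul': t, l = 2 consonants.

2


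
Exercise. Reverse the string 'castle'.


Reverse 'castle' character by character: 'eltsac'.

eltsac


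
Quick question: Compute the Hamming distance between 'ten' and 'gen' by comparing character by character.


Alignment:
Position 1: 't' vs 'g' = DIFFER
Position 2: 'e' vs 'e' = match
Position 3: 'n' vs 'n' = match
Total differences: 1

1


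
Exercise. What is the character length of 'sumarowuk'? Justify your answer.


Spell out 'sumarowuk' and number each letter: s(1), u(2), m(3), a(4), r(5), o(6), w(7), u(8), k(9). Total: 9 letters.

9


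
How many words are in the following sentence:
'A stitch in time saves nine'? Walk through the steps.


Split into words: A | stitch | in | time | saves | nine = 6 words.

6


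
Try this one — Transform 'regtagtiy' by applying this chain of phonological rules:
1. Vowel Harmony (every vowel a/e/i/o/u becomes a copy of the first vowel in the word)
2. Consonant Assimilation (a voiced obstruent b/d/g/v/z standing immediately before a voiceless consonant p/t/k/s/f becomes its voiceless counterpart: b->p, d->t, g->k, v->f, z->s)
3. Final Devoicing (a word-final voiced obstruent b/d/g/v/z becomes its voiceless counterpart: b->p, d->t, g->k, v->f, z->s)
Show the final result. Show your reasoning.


Starting form: 'regtagtiy'
Rule 1: Vowel Harmony: all vowels become 'e' (matching first vowel). 'regtagtiy' -> 'regtegtey'
Rule 2: Consonant Assimilation: voiced obstruent before voiceless consonant becomes voiceless ('gt' -> 'kt', 'gt' -> 'kt'). 'regtegtey' -> 'rektektey'
Rule 3: Final Devoicing: final consonant 'y' is not one of the voiced obstruents b/d/g/v/z. No change.
Final form: 'rektektey'

rektektey


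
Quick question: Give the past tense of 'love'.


Apply rule: Add -d (word ends in -e). 'love' becomes 'loved'.

loved


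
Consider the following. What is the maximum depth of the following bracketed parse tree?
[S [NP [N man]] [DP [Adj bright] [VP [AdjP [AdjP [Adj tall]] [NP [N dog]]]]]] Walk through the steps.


Count bracket nesting levels:
'[' at pos 0: depth = 1
'[' at pos 3: depth = 2
'[' at pos 7: depth = 3
'[' at pos 16: depth = 2
'[' at pos 20: depth = 3
'[' at pos 33: depth = 3
'[' at pos 37: depth = 4
'[' at pos 43: depth = 5
'[' at pos 49: depth = 6
'[' at pos 61: depth = 5
'[' at pos 65: depth = 6
Maximum depth reached: 6

6


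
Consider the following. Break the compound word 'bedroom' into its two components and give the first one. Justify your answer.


Split 'bedroom' into 'bed' + 'room'. The first part is 'bed'.

bed


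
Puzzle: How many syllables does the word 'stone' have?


Break 'stone' into syllables: stone -> stone = 1 syllable

1 syllable


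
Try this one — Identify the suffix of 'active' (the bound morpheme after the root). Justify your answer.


The word 'active' = 'act' (root) + '-ive' (suffix). The suffix is '-ive'.

ive
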